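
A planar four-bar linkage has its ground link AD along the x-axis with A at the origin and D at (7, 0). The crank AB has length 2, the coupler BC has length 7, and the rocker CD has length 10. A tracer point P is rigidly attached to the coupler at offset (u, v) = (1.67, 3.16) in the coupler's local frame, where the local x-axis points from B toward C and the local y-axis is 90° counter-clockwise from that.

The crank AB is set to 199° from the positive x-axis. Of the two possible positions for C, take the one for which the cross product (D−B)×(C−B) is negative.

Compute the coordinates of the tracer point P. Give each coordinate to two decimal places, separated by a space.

A=(0,0), D=(7.00,0)
B = A + 2.00·(cos199°, sin199°) = (-1.8910, -0.6511)
|BD| = 8.9148
circle(B,7.00) ∩ circle(D,10.00): a=1.5970, h=6.8154
  candidates: C₊=(-0.7961,6.2627) cross=60.758; C₋=(0.1995,-7.3317) cross=-60.758
  mode - wants cross < 0 → take C=(0.1995,-7.3317) (cross=-60.758)
ex = (C−B)/|BC| = (0.2987,-0.9544); ey = (0.9544,0.2987)
P = B + 1.67·ex + 3.16·ey = (1.6235,-1.3012)

1.62 -1.30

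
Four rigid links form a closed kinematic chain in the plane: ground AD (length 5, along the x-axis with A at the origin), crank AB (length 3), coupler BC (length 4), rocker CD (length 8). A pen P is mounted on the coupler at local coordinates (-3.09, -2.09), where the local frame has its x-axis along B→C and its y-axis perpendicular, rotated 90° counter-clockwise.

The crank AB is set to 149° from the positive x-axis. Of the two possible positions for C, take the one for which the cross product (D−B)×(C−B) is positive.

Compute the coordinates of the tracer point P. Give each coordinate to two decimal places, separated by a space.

A=(0,0), D=(5.00,0)
B = A + 3.00·(cos149°, sin149°) = (-2.5715, 1.5451)
|BD| = 7.7275
circle(B,4.00) ∩ circle(D,8.00): a=0.7580, h=3.9275
  candidates: C₊=(-1.0435,5.2418) cross=30.350; C₋=(-2.6141,-2.4547) cross=-30.350
  mode + wants cross > 0 → take C=(-1.0435,5.2418) (cross=30.350)
ex = (C−B)/|BC| = (0.3820,0.9242); ey = (-0.9242,0.3820)
P = B + -3.09·ex + -2.09·ey = (-1.8204,-2.1089)

-1.82 -2.11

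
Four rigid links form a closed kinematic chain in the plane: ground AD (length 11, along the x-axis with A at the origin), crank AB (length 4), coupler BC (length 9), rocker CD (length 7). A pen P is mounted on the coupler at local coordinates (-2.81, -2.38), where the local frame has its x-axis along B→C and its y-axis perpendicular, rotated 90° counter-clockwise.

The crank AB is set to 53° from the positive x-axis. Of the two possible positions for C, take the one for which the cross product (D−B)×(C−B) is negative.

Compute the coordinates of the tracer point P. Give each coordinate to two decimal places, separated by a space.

-0.92 4.78

A=(0,0), D=(11.00,0)
B = A + 4.00·(cos53°, sin53°) = (2.4073, 3.1945)
|BD| = 9.1673
circle(B,9.00) ∩ circle(D,7.00): a=6.3290, h=6.3987
  candidates: C₊=(10.5693,6.9867) cross=58.659; C₋=(6.1098,-5.0086) cross=-58.659
  mode - wants cross < 0 → take C=(6.1098,-5.0086) (cross=-58.659)
ex = (C−B)/|BC| = (0.4114,-0.9115); ey = (0.9115,0.4114)
P = B + -2.81·ex + -2.38·ey = (-0.9180,4.7766)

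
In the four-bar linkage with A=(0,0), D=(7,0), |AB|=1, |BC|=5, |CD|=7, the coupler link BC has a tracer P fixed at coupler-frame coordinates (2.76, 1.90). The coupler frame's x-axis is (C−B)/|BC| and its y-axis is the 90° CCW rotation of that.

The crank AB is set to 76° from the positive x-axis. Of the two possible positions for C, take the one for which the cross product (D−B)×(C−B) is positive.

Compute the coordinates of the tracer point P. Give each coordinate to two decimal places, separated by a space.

-0.17 4.30

A=(0,0), D=(7.00,0)
B = A + 1.00·(cos76°, sin76°) = (0.2419, 0.9703)
|BD| = 6.8274
circle(B,5.00) ∩ circle(D,7.00): a=1.6561, h=4.7178
  candidates: C₊=(2.5517,5.4048) cross=32.210; C₋=(1.2107,-3.9350) cross=-32.210
  mode + wants cross > 0 → take C=(2.5517,5.4048) (cross=32.210)
ex = (C−B)/|BC| = (0.4619,0.8869); ey = (-0.8869,0.4619)
P = B + 2.76·ex + 1.90·ey = (-0.1682,4.2959)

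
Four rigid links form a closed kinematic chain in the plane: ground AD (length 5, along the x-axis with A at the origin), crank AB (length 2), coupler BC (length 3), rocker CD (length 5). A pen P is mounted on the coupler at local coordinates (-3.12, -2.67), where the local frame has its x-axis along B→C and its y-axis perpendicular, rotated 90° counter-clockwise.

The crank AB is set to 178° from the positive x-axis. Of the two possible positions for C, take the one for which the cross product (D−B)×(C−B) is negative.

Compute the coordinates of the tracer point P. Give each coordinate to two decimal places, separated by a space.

A=(0,0), D=(5.00,0)
B = A + 2.00·(cos178°, sin178°) = (-1.9988, 0.0698)
|BD| = 6.9991
circle(B,3.00) ∩ circle(D,5.00): a=2.3566, h=1.8565
  candidates: C₊=(0.3762,1.9027) cross=12.994; C₋=(0.3392,-1.8101) cross=-12.994
  mode - wants cross < 0 → take C=(0.3392,-1.8101) (cross=-12.994)
ex = (C−B)/|BC| = (0.7793,-0.6266); ey = (0.6266,0.7793)
P = B + -3.12·ex + -2.67·ey = (-6.1034,-0.0559)

-6.10 -0.06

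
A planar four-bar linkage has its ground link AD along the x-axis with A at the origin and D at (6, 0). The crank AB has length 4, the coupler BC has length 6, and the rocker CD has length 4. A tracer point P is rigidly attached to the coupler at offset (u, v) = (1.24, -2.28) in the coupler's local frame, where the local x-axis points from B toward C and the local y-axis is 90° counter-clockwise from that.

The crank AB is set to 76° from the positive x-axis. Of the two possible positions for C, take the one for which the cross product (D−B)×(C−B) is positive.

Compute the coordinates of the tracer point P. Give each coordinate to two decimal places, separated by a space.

2.21 1.60

A=(0,0), D=(6.00,0)
B = A + 4.00·(cos76°, sin76°) = (0.9677, 3.8812)
|BD| = 6.3551
circle(B,6.00) ∩ circle(D,4.00): a=4.7511, h=3.6643
  candidates: C₊=(6.9677,3.8812) cross=23.287; C₋=(2.4920,-1.9220) cross=-23.287
  mode + wants cross > 0 → take C=(6.9677,3.8812) (cross=23.287)
ex = (C−B)/|BC| = (1.0000,0.0000); ey = (-0.0000,1.0000)
P = B + 1.24·ex + -2.28·ey = (2.2077,1.6012)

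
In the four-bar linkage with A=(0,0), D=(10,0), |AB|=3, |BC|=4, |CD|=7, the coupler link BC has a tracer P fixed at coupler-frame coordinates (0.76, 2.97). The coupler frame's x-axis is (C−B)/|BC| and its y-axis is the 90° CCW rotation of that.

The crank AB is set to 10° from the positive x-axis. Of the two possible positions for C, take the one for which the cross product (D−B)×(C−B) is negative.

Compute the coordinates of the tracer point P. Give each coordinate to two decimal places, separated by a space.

A=(0,0), D=(10.00,0)
B = A + 3.00·(cos10°, sin10°) = (2.9544, 0.5209)
|BD| = 7.0648
circle(B,4.00) ∩ circle(D,7.00): a=1.1969, h=3.8167
  candidates: C₊=(4.4295,4.2390) cross=26.965; C₋=(3.8666,-3.3737) cross=-26.965
  mode - wants cross < 0 → take C=(3.8666,-3.3737) (cross=-26.965)
ex = (C−B)/|BC| = (0.2280,-0.9737); ey = (0.9737,0.2280)
P = B + 0.76·ex + 2.97·ey = (6.0195,0.4583)

6.02 0.46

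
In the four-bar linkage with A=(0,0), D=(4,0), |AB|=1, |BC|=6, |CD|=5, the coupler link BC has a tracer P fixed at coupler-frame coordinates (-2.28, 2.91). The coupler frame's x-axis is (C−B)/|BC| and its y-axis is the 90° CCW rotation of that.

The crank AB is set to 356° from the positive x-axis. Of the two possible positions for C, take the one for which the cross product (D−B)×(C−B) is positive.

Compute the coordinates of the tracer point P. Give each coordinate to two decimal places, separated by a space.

A=(0,0), D=(4.00,0)
B = A + 1.00·(cos356°, sin356°) = (0.9976, -0.0698)
|BD| = 3.0032
circle(B,6.00) ∩ circle(D,5.00): a=3.3330, h=4.9891
  candidates: C₊=(4.2138,4.9954) cross=14.984; C₋=(4.4455,-4.9801) cross=-14.984
  mode + wants cross > 0 → take C=(4.2138,4.9954) (cross=14.984)
ex = (C−B)/|BC| = (0.5360,0.8442); ey = (-0.8442,0.5360)
P = B + -2.28·ex + 2.91·ey = (-2.6812,-0.4347)

-2.68 -0.43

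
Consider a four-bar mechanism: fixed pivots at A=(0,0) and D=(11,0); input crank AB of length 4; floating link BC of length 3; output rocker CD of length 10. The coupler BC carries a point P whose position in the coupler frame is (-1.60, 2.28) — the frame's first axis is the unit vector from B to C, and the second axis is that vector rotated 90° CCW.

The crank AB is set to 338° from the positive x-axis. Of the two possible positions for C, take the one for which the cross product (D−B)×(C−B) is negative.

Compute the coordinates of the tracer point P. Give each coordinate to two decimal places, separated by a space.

6.48 -1.80

A=(0,0), D=(11.00,0)
B = A + 4.00·(cos338°, sin338°) = (3.7087, -1.4984)
|BD| = 7.4436
circle(B,3.00) ∩ circle(D,10.00): a=-2.3908, h=1.8122
  candidates: C₊=(1.0021,-0.2046) cross=13.490; C₋=(1.7317,-3.7548) cross=-13.490
  mode - wants cross < 0 → take C=(1.7317,-3.7548) (cross=-13.490)
ex = (C−B)/|BC| = (-0.6590,-0.7521); ey = (0.7521,-0.6590)
P = B + -1.60·ex + 2.28·ey = (6.4780,-1.7976)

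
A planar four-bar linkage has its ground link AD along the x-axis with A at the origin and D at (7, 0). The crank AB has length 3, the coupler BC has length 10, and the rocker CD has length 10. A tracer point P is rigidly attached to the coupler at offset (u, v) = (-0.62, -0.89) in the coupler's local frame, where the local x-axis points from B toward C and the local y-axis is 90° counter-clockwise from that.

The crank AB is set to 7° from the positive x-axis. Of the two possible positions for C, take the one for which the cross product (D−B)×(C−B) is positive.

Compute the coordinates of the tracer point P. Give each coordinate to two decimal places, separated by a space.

A=(0,0), D=(7.00,0)
B = A + 3.00·(cos7°, sin7°) = (2.9776, 0.3656)
|BD| = 4.0389
circle(B,10.00) ∩ circle(D,10.00): a=2.0195, h=9.7940
  candidates: C₊=(5.8754,9.9366) cross=39.557; C₋=(4.1023,-9.5710) cross=-39.557
  mode + wants cross > 0 → take C=(5.8754,9.9366) (cross=39.557)
ex = (C−B)/|BC| = (0.2898,0.9571); ey = (-0.9571,0.2898)
P = B + -0.62·ex + -0.89·ey = (3.6498,-0.4857)

3.65 -0.49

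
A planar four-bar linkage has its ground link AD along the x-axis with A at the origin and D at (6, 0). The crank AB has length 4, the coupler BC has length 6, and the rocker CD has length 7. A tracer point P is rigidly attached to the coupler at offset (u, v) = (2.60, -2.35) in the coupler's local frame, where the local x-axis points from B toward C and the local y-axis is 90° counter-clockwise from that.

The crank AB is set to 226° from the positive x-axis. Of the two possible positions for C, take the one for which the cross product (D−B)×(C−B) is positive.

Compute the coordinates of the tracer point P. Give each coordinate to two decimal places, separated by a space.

A=(0,0), D=(6.00,0)
B = A + 4.00·(cos226°, sin226°) = (-2.7786, -2.8774)
|BD| = 9.2382
circle(B,6.00) ∩ circle(D,7.00): a=3.9155, h=4.5463
  candidates: C₊=(-0.4739,2.6624) cross=42.000; C₋=(2.3581,-5.9780) cross=-42.000
  mode + wants cross > 0 → take C=(-0.4739,2.6624) (cross=42.000)
ex = (C−B)/|BC| = (0.3841,0.9233); ey = (-0.9233,0.3841)
P = B + 2.60·ex + -2.35·ey = (0.3898,-1.3795)

0.39 -1.38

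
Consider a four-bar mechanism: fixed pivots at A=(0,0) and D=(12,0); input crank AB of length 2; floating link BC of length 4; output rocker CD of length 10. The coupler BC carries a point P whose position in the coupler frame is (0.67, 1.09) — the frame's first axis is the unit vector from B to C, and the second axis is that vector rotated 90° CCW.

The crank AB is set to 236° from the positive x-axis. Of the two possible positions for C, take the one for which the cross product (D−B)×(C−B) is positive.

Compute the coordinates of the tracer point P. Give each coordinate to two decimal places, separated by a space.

A=(0,0), D=(12.00,0)
B = A + 2.00·(cos236°, sin236°) = (-1.1184, -1.6581)
|BD| = 13.2228
circle(B,4.00) ∩ circle(D,10.00): a=3.4350, h=2.0495
  candidates: C₊=(2.0325,0.8060) cross=27.100; C₋=(2.5465,-3.2607) cross=-27.100
  mode + wants cross > 0 → take C=(2.0325,0.8060) (cross=27.100)
ex = (C−B)/|BC| = (0.7877,0.6160); ey = (-0.6160,0.7877)
P = B + 0.67·ex + 1.09·ey = (-1.2621,-0.3867)

-1.26 -0.39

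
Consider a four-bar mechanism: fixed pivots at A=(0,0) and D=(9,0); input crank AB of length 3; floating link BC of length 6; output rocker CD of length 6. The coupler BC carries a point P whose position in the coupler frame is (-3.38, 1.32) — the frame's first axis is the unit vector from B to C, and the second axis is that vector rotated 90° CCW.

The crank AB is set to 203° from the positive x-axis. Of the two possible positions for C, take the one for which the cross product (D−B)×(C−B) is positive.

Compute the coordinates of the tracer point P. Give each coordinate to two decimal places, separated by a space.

A=(0,0), D=(9.00,0)
B = A + 3.00·(cos203°, sin203°) = (-2.7615, -1.1722)
|BD| = 11.8198
circle(B,6.00) ∩ circle(D,6.00): a=5.9099, h=1.0359
  candidates: C₊=(3.0165,0.4447) cross=12.245; C₋=(3.2220,-1.6169) cross=-12.245
  mode + wants cross > 0 → take C=(3.0165,0.4447) (cross=12.245)
ex = (C−B)/|BC| = (0.9630,0.2695); ey = (-0.2695,0.9630)
P = B + -3.38·ex + 1.32·ey = (-6.3722,-0.8119)

-6.37 -0.81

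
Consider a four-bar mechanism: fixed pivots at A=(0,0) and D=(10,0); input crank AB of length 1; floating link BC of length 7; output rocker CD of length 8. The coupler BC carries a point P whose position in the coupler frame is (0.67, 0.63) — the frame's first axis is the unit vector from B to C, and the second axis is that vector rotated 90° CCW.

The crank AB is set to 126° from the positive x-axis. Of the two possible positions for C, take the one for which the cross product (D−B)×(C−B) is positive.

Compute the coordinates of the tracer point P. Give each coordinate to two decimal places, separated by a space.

A=(0,0), D=(10.00,0)
B = A + 1.00·(cos126°, sin126°) = (-0.5878, 0.8090)
|BD| = 10.6186
circle(B,7.00) ∩ circle(D,8.00): a=4.6030, h=5.2737
  candidates: C₊=(4.4037,5.7167) cross=56.000; C₋=(3.6001,-4.8001) cross=-56.000
  mode + wants cross > 0 → take C=(4.4037,5.7167) (cross=56.000)
ex = (C−B)/|BC| = (0.7131,0.7011); ey = (-0.7011,0.7131)
P = B + 0.67·ex + 0.63·ey = (-0.5517,1.7280)

-0.55 1.73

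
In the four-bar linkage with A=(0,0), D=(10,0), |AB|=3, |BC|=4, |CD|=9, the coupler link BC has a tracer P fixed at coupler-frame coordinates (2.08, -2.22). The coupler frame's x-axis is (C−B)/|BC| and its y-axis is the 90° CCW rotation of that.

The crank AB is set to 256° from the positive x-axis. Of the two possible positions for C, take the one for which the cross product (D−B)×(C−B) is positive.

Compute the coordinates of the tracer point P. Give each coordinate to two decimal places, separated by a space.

A=(0,0), D=(10.00,0)
B = A + 3.00·(cos256°, sin256°) = (-0.7258, -2.9109)
|BD| = 11.1137
circle(B,4.00) ∩ circle(D,9.00): a=2.6326, h=3.0116
  candidates: C₊=(1.0261,0.6851) cross=33.470; C₋=(2.6037,-5.1278) cross=-33.470
  mode + wants cross > 0 → take C=(1.0261,0.6851) (cross=33.470)
ex = (C−B)/|BC| = (0.4380,0.8990); ey = (-0.8990,0.4380)
P = B + 2.08·ex + -2.22·ey = (2.1810,-2.0133)

2.18 -2.01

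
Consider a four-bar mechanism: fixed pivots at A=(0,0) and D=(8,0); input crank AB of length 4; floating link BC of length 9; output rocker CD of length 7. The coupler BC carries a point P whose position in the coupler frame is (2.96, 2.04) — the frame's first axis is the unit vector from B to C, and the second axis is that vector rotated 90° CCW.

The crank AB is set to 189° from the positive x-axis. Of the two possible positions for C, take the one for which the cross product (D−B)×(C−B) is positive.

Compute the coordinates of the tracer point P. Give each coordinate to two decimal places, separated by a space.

A=(0,0), D=(8.00,0)
B = A + 4.00·(cos189°, sin189°) = (-3.9508, -0.6257)
|BD| = 11.9671
circle(B,9.00) ∩ circle(D,7.00): a=7.3206, h=5.2354
  candidates: C₊=(3.0860,4.9853) cross=62.653; C₋=(3.6335,-5.4712) cross=-62.653
  mode + wants cross > 0 → take C=(3.0860,4.9853) (cross=62.653)
ex = (C−B)/|BC| = (0.7819,0.6234); ey = (-0.6234,0.7819)
P = B + 2.96·ex + 2.04·ey = (-2.9083,2.8147)

-2.91 2.81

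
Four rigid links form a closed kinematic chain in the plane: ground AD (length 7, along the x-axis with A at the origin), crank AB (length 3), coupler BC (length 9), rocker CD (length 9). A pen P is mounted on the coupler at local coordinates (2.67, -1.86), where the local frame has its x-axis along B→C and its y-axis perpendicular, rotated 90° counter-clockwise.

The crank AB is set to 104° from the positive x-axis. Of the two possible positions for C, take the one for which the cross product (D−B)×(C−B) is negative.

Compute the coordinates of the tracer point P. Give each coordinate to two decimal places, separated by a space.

-2.26 0.04

A=(0,0), D=(7.00,0)
B = A + 3.00·(cos104°, sin104°) = (-0.7258, 2.9109)
|BD| = 8.2560
circle(B,9.00) ∩ circle(D,9.00): a=4.1280, h=7.9975
  candidates: C₊=(5.9569,8.9393) cross=66.027; C₋=(0.3174,-6.0285) cross=-66.027
  mode - wants cross < 0 → take C=(0.3174,-6.0285) (cross=-66.027)
ex = (C−B)/|BC| = (0.1159,-0.9933); ey = (0.9933,0.1159)
P = B + 2.67·ex + -1.86·ey = (-2.2638,0.0433)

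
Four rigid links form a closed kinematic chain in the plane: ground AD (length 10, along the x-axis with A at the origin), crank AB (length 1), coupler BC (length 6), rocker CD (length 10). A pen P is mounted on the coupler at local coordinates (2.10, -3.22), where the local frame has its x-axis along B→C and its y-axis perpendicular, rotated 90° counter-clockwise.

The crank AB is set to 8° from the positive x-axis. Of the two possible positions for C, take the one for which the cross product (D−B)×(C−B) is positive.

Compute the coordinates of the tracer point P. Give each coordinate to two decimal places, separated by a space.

A=(0,0), D=(10.00,0)
B = A + 1.00·(cos8°, sin8°) = (0.9903, 0.1392)
|BD| = 9.0108
circle(B,6.00) ∩ circle(D,10.00): a=0.9541, h=5.9237
  candidates: C₊=(2.0358,6.0474) cross=53.377; C₋=(1.8528,-5.7985) cross=-53.377
  mode + wants cross > 0 → take C=(2.0358,6.0474) (cross=53.377)
ex = (C−B)/|BC| = (0.1742,0.9847); ey = (-0.9847,0.1742)
P = B + 2.10·ex + -3.22·ey = (4.5269,1.6460)

4.53 1.65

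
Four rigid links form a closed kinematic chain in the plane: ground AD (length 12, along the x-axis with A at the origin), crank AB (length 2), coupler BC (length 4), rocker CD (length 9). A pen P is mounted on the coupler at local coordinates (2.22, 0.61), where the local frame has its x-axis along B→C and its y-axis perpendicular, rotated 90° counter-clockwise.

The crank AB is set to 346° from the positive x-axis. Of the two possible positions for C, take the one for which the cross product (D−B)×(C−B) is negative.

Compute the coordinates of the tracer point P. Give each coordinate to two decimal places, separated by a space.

A=(0,0), D=(12.00,0)
B = A + 2.00·(cos346°, sin346°) = (1.9406, -0.4838)
|BD| = 10.0710
circle(B,4.00) ∩ circle(D,9.00): a=1.8084, h=3.5678
  candidates: C₊=(3.5755,3.1668) cross=35.932; C₋=(3.9184,-3.9607) cross=-35.932
  mode - wants cross < 0 → take C=(3.9184,-3.9607) (cross=-35.932)
ex = (C−B)/|BC| = (0.4944,-0.8692); ey = (0.8692,0.4944)
P = B + 2.22·ex + 0.61·ey = (3.5685,-2.1119)

3.57 -2.11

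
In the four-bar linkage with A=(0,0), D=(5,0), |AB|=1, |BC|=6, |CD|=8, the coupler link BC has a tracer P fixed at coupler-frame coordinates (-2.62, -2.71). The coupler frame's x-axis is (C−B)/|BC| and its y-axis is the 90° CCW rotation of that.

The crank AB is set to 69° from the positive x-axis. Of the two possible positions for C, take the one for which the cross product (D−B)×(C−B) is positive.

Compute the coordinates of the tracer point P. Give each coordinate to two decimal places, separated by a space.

2.79 -1.94

A=(0,0), D=(5.00,0)
B = A + 1.00·(cos69°, sin69°) = (0.3584, 0.9336)
|BD| = 4.7346
circle(B,6.00) ∩ circle(D,8.00): a=-0.5897, h=5.9710
  candidates: C₊=(0.9576,6.9036) cross=28.270; C₋=(-1.3971,-4.8039) cross=-28.270
  mode + wants cross > 0 → take C=(0.9576,6.9036) (cross=28.270)
ex = (C−B)/|BC| = (0.0999,0.9950); ey = (-0.9950,0.0999)
P = B + -2.62·ex + -2.71·ey = (2.7931,-1.9440)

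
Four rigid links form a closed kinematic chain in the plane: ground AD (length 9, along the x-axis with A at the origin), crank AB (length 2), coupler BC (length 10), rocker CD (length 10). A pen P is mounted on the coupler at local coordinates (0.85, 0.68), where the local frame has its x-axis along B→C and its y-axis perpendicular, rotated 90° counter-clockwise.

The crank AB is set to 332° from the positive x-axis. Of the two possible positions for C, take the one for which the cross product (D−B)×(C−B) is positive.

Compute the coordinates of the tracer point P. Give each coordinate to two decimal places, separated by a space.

A=(0,0), D=(9.00,0)
B = A + 2.00·(cos332°, sin332°) = (1.7659, -0.9389)
|BD| = 7.2948
circle(B,10.00) ∩ circle(D,10.00): a=3.6474, h=9.3111
  candidates: C₊=(4.1845,8.7642) cross=67.922; C₋=(6.5814,-9.7031) cross=-67.922
  mode + wants cross > 0 → take C=(4.1845,8.7642) (cross=67.922)
ex = (C−B)/|BC| = (0.2419,0.9703); ey = (-0.9703,0.2419)
P = B + 0.85·ex + 0.68·ey = (1.3117,0.0503)

1.31 0.05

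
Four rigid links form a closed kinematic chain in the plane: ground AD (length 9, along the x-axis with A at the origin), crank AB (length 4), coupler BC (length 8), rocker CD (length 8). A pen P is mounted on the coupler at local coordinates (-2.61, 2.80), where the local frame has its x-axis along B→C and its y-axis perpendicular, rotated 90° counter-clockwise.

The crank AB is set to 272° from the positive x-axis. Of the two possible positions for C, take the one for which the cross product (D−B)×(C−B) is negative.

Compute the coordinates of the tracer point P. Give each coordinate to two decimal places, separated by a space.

A=(0,0), D=(9.00,0)
B = A + 4.00·(cos272°, sin272°) = (0.1396, -3.9976)
|BD| = 9.7205
circle(B,8.00) ∩ circle(D,8.00): a=4.8602, h=6.3544
  candidates: C₊=(1.9565,3.7934) cross=61.767; C₋=(7.1831,-7.7909) cross=-61.767
  mode - wants cross < 0 → take C=(7.1831,-7.7909) (cross=-61.767)
ex = (C−B)/|BC| = (0.8804,-0.4742); ey = (0.4742,0.8804)
P = B + -2.61·ex + 2.80·ey = (-0.8306,-0.2948)

-0.83 -0.29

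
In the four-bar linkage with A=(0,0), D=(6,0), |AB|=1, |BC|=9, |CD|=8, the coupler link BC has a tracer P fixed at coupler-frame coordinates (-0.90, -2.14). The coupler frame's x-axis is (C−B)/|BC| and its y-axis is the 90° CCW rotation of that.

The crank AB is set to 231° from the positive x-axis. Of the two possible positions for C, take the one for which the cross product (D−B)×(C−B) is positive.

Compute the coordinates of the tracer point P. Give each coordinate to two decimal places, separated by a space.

0.96 -2.47

A=(0,0), D=(6.00,0)
B = A + 1.00·(cos231°, sin231°) = (-0.6293, -0.7771)
|BD| = 6.6747
circle(B,9.00) ∩ circle(D,8.00): a=4.6108, h=7.7292
  candidates: C₊=(3.0502,7.4363) cross=51.590; C₋=(4.8501,-7.9169) cross=-51.590
  mode + wants cross > 0 → take C=(3.0502,7.4363) (cross=51.590)
ex = (C−B)/|BC| = (0.4088,0.9126); ey = (-0.9126,0.4088)
P = B + -0.90·ex + -2.14·ey = (0.9557,-2.4734)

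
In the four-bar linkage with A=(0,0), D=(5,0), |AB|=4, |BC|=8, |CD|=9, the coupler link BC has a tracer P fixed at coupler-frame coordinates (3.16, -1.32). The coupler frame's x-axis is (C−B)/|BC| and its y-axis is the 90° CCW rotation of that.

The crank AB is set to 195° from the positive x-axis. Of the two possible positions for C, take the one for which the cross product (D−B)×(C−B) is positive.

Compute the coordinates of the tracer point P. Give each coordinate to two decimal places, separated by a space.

A=(0,0), D=(5.00,0)
B = A + 4.00·(cos195°, sin195°) = (-3.8637, -1.0353)
|BD| = 8.9240
circle(B,8.00) ∩ circle(D,9.00): a=3.5095, h=7.1891
  candidates: C₊=(-1.2119,6.5124) cross=64.155; C₋=(0.4561,-7.7687) cross=-64.155
  mode + wants cross > 0 → take C=(-1.2119,6.5124) (cross=64.155)
ex = (C−B)/|BC| = (0.3315,0.9435); ey = (-0.9435,0.3315)
P = B + 3.16·ex + -1.32·ey = (-1.5709,1.5085)

-1.57 1.51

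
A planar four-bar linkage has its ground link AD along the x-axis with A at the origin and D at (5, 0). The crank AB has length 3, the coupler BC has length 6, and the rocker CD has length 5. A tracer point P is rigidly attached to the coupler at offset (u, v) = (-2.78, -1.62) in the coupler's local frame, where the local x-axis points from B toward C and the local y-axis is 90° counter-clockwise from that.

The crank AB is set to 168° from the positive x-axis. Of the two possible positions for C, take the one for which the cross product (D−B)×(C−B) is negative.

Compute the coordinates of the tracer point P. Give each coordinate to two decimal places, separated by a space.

A=(0,0), D=(5.00,0)
B = A + 3.00·(cos168°, sin168°) = (-2.9344, 0.6237)
|BD| = 7.9589
circle(B,6.00) ∩ circle(D,5.00): a=4.6705, h=3.7665
  candidates: C₊=(2.0169,4.0126) cross=29.977; C₋=(1.4265,-3.4972) cross=-29.977
  mode - wants cross < 0 → take C=(1.4265,-3.4972) (cross=-29.977)
ex = (C−B)/|BC| = (0.7268,-0.6868); ey = (0.6868,0.7268)
P = B + -2.78·ex + -1.62·ey = (-6.0677,1.3556)

-6.07 1.36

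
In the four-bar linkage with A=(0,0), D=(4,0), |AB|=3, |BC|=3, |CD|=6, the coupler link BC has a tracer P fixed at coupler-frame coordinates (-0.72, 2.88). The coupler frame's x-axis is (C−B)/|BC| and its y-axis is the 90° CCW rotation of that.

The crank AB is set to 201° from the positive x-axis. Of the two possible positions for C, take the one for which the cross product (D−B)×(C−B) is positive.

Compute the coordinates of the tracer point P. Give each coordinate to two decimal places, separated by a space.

A=(0,0), D=(4.00,0)
B = A + 3.00·(cos201°, sin201°) = (-2.8007, -1.0751)
|BD| = 6.8852
circle(B,3.00) ∩ circle(D,6.00): a=1.4819, h=2.6085
  candidates: C₊=(-1.7444,1.7327) cross=17.960; C₋=(-0.9297,-3.4202) cross=-17.960
  mode + wants cross > 0 → take C=(-1.7444,1.7327) (cross=17.960)
ex = (C−B)/|BC| = (0.3521,0.9360); ey = (-0.9360,0.3521)
P = B + -0.72·ex + 2.88·ey = (-5.7498,-0.7349)

-5.75 -0.73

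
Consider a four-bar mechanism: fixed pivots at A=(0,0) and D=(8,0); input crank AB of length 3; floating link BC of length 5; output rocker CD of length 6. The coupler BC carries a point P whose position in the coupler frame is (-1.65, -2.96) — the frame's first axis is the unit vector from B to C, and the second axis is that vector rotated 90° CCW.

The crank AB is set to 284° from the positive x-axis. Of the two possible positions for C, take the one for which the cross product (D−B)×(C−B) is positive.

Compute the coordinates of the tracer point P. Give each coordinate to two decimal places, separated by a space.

3.02 -5.40

A=(0,0), D=(8.00,0)
B = A + 3.00·(cos284°, sin284°) = (0.7258, -2.9109)
|BD| = 7.8350
circle(B,5.00) ∩ circle(D,6.00): a=3.2155, h=3.8289
  candidates: C₊=(2.2886,1.8386) cross=29.999; C₋=(5.1337,-5.2711) cross=-29.999
  mode + wants cross > 0 → take C=(2.2886,1.8386) (cross=29.999)
ex = (C−B)/|BC| = (0.3126,0.9499); ey = (-0.9499,0.3126)
P = B + -1.65·ex + -2.96·ey = (3.0217,-5.4034)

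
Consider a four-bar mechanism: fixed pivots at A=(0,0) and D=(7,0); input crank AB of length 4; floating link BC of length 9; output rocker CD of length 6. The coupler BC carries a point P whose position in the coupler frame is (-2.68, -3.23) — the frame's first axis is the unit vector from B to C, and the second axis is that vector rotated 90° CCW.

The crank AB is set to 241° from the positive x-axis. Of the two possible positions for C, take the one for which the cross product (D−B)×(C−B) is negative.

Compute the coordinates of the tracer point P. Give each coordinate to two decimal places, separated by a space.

A=(0,0), D=(7.00,0)
B = A + 4.00·(cos241°, sin241°) = (-1.9392, -3.4985)
|BD| = 9.5994
circle(B,9.00) ∩ circle(D,6.00): a=7.1436, h=5.4744
  candidates: C₊=(2.7179,4.2029) cross=52.551; C₋=(6.7082,-5.9929) cross=-52.551
  mode - wants cross < 0 → take C=(6.7082,-5.9929) (cross=-52.551)
ex = (C−B)/|BC| = (0.9608,-0.2772); ey = (0.2772,0.9608)
P = B + -2.68·ex + -3.23·ey = (-5.4095,-5.8592)

-5.41 -5.86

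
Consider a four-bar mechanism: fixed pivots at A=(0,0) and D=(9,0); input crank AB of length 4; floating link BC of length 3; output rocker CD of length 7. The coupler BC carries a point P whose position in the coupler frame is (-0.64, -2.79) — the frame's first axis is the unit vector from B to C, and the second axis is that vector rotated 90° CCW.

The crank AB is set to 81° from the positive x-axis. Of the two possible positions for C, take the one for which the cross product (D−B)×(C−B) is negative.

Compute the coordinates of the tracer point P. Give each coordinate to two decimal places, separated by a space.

-2.11 3.10

A=(0,0), D=(9.00,0)
B = A + 4.00·(cos81°, sin81°) = (0.6257, 3.9508)
|BD| = 9.2594
circle(B,3.00) ∩ circle(D,7.00): a=2.4697, h=1.7030
  candidates: C₊=(3.5860,4.4372) cross=15.769; C₋=(2.1327,1.3567) cross=-15.769
  mode - wants cross < 0 → take C=(2.1327,1.3567) (cross=-15.769)
ex = (C−B)/|BC| = (0.5023,-0.8647); ey = (0.8647,0.5023)
P = B + -0.64·ex + -2.79·ey = (-2.1082,3.1026)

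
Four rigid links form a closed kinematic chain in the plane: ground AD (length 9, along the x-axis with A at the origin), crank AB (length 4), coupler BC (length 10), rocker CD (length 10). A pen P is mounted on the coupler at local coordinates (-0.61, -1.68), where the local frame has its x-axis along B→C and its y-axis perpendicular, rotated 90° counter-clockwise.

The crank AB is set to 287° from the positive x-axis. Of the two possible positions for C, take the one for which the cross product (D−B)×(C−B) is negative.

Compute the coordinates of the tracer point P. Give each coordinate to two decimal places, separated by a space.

A=(0,0), D=(9.00,0)
B = A + 4.00·(cos287°, sin287°) = (1.1695, -3.8252)
|BD| = 8.7149
circle(B,10.00) ∩ circle(D,10.00): a=4.3574, h=9.0007
  candidates: C₊=(1.1341,6.1747) cross=78.440; C₋=(9.0354,-9.9999) cross=-78.440
  mode - wants cross < 0 → take C=(9.0354,-9.9999) (cross=-78.440)
ex = (C−B)/|BC| = (0.7866,-0.6175); ey = (0.6175,0.7866)
P = B + -0.61·ex + -1.68·ey = (-0.3477,-4.7700)

-0.35 -4.77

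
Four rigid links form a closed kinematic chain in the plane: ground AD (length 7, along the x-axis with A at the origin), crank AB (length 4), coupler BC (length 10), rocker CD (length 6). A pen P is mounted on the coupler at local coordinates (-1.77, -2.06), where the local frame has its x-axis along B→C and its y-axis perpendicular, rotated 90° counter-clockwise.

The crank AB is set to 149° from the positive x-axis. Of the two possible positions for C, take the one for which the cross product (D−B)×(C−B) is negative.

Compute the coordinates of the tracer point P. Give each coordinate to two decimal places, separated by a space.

-6.14 1.85

A=(0,0), D=(7.00,0)
B = A + 4.00·(cos149°, sin149°) = (-3.4287, 2.0602)
|BD| = 10.6302
circle(B,10.00) ∩ circle(D,6.00): a=8.3254, h=5.5397
  candidates: C₊=(5.8125,5.8813) cross=58.888; C₋=(3.6653,-4.9880) cross=-58.888
  mode - wants cross < 0 → take C=(3.6653,-4.9880) (cross=-58.888)
ex = (C−B)/|BC| = (0.7094,-0.7048); ey = (0.7048,0.7094)
P = B + -1.77·ex + -2.06·ey = (-6.1362,1.8463)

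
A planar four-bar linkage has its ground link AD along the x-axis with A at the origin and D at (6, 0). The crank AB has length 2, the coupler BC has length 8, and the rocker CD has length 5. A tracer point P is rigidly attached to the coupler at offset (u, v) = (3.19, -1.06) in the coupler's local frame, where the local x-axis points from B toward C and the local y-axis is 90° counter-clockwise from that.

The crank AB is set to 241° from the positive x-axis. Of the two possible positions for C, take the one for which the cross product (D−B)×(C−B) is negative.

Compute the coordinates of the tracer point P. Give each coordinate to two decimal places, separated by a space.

A=(0,0), D=(6.00,0)
B = A + 2.00·(cos241°, sin241°) = (-0.9696, -1.7492)
|BD| = 7.1858
circle(B,8.00) ∩ circle(D,5.00): a=6.3066, h=4.9221
  candidates: C₊=(3.9491,4.5600) cross=35.369; C₋=(6.3454,-4.9881) cross=-35.369
  mode - wants cross < 0 → take C=(6.3454,-4.9881) (cross=-35.369)
ex = (C−B)/|BC| = (0.9144,-0.4049); ey = (0.4049,0.9144)
P = B + 3.19·ex + -1.06·ey = (1.5181,-4.0100)

1.52 -4.01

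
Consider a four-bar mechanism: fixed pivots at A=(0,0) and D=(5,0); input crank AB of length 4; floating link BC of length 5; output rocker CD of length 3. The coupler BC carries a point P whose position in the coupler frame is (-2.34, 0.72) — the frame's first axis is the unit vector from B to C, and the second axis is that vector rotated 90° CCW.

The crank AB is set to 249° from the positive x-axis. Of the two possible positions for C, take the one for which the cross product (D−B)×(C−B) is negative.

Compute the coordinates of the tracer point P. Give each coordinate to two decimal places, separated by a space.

A=(0,0), D=(5.00,0)
B = A + 4.00·(cos249°, sin249°) = (-1.4335, -3.7343)
|BD| = 7.4387
circle(B,5.00) ∩ circle(D,3.00): a=4.7948, h=1.4176
  candidates: C₊=(2.0017,-0.1012) cross=10.545; C₋=(3.4251,-2.5533) cross=-10.545
  mode - wants cross < 0 → take C=(3.4251,-2.5533) (cross=-10.545)
ex = (C−B)/|BC| = (0.9717,0.2362); ey = (-0.2362,0.9717)
P = B + -2.34·ex + 0.72·ey = (-3.8773,-3.5874)

-3.88 -3.59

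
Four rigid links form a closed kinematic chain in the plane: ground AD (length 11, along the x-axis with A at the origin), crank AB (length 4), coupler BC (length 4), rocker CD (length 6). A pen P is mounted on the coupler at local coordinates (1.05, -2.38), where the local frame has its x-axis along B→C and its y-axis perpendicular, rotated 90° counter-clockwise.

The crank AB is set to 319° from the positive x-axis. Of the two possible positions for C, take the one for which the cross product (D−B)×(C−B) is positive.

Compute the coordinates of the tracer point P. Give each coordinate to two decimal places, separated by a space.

A=(0,0), D=(11.00,0)
B = A + 4.00·(cos319°, sin319°) = (3.0188, -2.6242)
|BD| = 8.4015
circle(B,4.00) ∩ circle(D,6.00): a=3.0105, h=2.6338
  candidates: C₊=(5.0560,0.8181) cross=22.128; C₋=(6.7014,-4.1859) cross=-22.128
  mode + wants cross > 0 → take C=(5.0560,0.8181) (cross=22.128)
ex = (C−B)/|BC| = (0.5093,0.8606); ey = (-0.8606,0.5093)
P = B + 1.05·ex + -2.38·ey = (5.6018,-2.9328)

5.60 -2.93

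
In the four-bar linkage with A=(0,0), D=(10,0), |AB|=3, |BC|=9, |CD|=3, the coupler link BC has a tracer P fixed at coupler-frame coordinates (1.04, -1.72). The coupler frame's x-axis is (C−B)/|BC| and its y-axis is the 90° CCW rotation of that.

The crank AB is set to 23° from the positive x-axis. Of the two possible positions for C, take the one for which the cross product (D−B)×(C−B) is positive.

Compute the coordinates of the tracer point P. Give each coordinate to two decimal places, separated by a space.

A=(0,0), D=(10.00,0)
B = A + 3.00·(cos23°, sin23°) = (2.7615, 1.1722)
|BD| = 7.3328
circle(B,9.00) ∩ circle(D,3.00): a=8.5759, h=2.7303
  candidates: C₊=(11.6635,2.4965) cross=20.021; C₋=(10.7906,-2.8939) cross=-20.021
  mode + wants cross > 0 → take C=(11.6635,2.4965) (cross=20.021)
ex = (C−B)/|BC| = (0.9891,0.1471); ey = (-0.1471,0.9891)
P = B + 1.04·ex + -1.72·ey = (4.0433,-0.3761)

4.04 -0.38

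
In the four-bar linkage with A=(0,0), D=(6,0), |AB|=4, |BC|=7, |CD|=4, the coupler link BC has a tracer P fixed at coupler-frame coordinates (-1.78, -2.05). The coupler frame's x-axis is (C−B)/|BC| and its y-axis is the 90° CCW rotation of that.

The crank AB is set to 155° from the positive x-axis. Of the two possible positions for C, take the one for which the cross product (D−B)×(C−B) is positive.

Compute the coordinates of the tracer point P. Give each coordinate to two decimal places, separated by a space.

-5.02 -0.64

A=(0,0), D=(6.00,0)
B = A + 4.00·(cos155°, sin155°) = (-3.6252, 1.6905)
|BD| = 9.7726
circle(B,7.00) ∩ circle(D,4.00): a=6.5747, h=2.4028
  candidates: C₊=(3.2660,2.9198) cross=23.482; C₋=(2.4347,-1.8134) cross=-23.482
  mode + wants cross > 0 → take C=(3.2660,2.9198) (cross=23.482)
ex = (C−B)/|BC| = (0.9845,0.1756); ey = (-0.1756,0.9845)
P = B + -1.78·ex + -2.05·ey = (-5.0176,-0.6403)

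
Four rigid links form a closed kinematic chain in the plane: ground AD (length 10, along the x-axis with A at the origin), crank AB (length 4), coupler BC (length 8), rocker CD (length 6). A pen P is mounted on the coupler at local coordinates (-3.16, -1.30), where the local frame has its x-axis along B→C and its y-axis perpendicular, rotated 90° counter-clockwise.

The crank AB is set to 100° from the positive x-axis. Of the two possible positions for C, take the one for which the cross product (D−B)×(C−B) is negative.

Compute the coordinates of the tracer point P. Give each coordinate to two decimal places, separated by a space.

A=(0,0), D=(10.00,0)
B = A + 4.00·(cos100°, sin100°) = (-0.6946, 3.9392)
|BD| = 11.3970
circle(B,8.00) ∩ circle(D,6.00): a=6.9269, h=4.0023
  candidates: C₊=(7.1887,5.3006) cross=45.614; C₋=(4.4221,-2.2106) cross=-45.614
  mode - wants cross < 0 → take C=(4.4221,-2.2106) (cross=-45.614)
ex = (C−B)/|BC| = (0.6396,-0.7687); ey = (0.7687,0.6396)
P = B + -3.16·ex + -1.30·ey = (-3.7150,5.5369)

-3.72 5.54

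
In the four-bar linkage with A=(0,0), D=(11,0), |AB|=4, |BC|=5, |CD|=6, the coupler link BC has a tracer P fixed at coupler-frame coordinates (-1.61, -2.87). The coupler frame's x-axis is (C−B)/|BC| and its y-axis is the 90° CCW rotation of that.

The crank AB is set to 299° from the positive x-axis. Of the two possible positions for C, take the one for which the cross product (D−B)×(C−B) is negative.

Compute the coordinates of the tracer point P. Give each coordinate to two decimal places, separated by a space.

-0.14 -6.05

A=(0,0), D=(11.00,0)
B = A + 4.00·(cos299°, sin299°) = (1.9392, -3.4985)
|BD| = 9.7127
circle(B,5.00) ∩ circle(D,6.00): a=4.2901, h=2.5681
  candidates: C₊=(5.0163,0.4425) cross=24.943; C₋=(6.8664,-4.3489) cross=-24.943
  mode - wants cross < 0 → take C=(6.8664,-4.3489) (cross=-24.943)
ex = (C−B)/|BC| = (0.9854,-0.1701); ey = (0.1701,0.9854)
P = B + -1.61·ex + -2.87·ey = (-0.1355,-6.0528)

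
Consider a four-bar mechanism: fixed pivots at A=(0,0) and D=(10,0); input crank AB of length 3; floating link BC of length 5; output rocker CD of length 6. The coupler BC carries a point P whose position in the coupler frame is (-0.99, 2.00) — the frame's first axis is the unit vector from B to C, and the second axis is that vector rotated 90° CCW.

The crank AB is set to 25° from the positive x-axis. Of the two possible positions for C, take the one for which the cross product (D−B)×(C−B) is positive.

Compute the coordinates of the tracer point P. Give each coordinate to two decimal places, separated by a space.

A=(0,0), D=(10.00,0)
B = A + 3.00·(cos25°, sin25°) = (2.7189, 1.2679)
|BD| = 7.3906
circle(B,5.00) ∩ circle(D,6.00): a=2.9511, h=4.0362
  candidates: C₊=(6.3187,4.7379) cross=29.830; C₋=(4.9339,-3.2148) cross=-29.830
  mode + wants cross > 0 → take C=(6.3187,4.7379) (cross=29.830)
ex = (C−B)/|BC| = (0.7200,0.6940); ey = (-0.6940,0.7200)
P = B + -0.99·ex + 2.00·ey = (0.6181,2.0207)

0.62 2.02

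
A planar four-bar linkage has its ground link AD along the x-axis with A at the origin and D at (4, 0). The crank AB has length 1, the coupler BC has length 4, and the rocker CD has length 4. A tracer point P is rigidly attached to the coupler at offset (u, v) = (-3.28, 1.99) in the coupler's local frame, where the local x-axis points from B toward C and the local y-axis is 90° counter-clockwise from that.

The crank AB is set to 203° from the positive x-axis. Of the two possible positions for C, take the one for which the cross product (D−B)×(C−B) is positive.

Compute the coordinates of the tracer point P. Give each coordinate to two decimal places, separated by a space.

-4.39 -2.02

A=(0,0), D=(4.00,0)
B = A + 1.00·(cos203°, sin203°) = (-0.9205, -0.3907)
|BD| = 4.9360
circle(B,4.00) ∩ circle(D,4.00): a=2.4680, h=3.1479
  candidates: C₊=(1.2906,2.9426) cross=15.538; C₋=(1.7889,-3.3333) cross=-15.538
  mode + wants cross > 0 → take C=(1.2906,2.9426) (cross=15.538)
ex = (C−B)/|BC| = (0.5528,0.8333); ey = (-0.8333,0.5528)
P = B + -3.28·ex + 1.99·ey = (-4.3919,-2.0241)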